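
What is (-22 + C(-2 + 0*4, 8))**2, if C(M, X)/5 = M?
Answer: 1024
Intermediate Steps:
C(M, X) = 5*M
(-22 + C(-2 + 0*4, 8))**2 = (-22 + 5*(-2 + 0*4))**2 = (-22 + 5*(-2 + 0))**2 = (-22 + 5*(-2))**2 = (-22 - 10)**2 = (-32)**2 = 1024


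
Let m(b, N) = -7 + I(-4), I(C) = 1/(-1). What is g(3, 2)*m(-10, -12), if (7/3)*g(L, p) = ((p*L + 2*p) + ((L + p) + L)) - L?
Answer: -360/7 ≈ -51.429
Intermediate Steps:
I(C) = -1
g(L, p) = 3*L/7 + 9*p/7 + 3*L*p/7 (g(L, p) = 3*(((p*L + 2*p) + ((L + p) + L)) - L)/7 = 3*(((L*p + 2*p) + (p + 2*L)) - L)/7 = 3*(((2*p + L*p) + (p + 2*L)) - L)/7 = 3*((2*L + 3*p + L*p) - L)/7 = 3*(L + 3*p + L*p)/7 = 3*L/7 + 9*p/7 + 3*L*p/7)
m(b, N) = -8 (m(b, N) = -7 - 1 = -8)
g(3, 2)*m(-10, -12) = ((3/7)*3 + (9/7)*2 + (3/7)*3*2)*(-8) = (9/7 + 18/7 + 18/7)*(-8) = (45/7)*(-8) = -360/7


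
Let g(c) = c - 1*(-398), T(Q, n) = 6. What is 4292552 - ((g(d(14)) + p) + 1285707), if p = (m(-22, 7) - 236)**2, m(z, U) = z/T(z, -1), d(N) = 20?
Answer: 26540882/9 ≈ 2.9490e+6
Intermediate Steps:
g(c) = 398 + c (g(c) = c + 398 = 398 + c)
m(z, U) = z/6
p = 516961/9 (p = ((1/6)*(-22) - 236)**2 = (-11/3 - 236)**2 = (-719/3)**2 = 516961/9 ≈ 57440.)
4292552 - ((g(d(14)) + p) + 1285707) = 4292552 - (((398 + 20) + 516961/9) + 1285707) = 4292552 - ((418 + 516961/9) + 1285707) = 4292552 - (520723/9 + 1285707) = 4292552 - 1*12092086/9 = 4292552 - 12092086/9 = 26540882/9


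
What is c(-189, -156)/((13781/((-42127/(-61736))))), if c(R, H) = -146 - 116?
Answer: -5518637/425391908 ≈ -0.012973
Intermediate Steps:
c(R, H) = -262
c(-189, -156)/((13781/((-42127/(-61736))))) = -262/(13781/((-42127/(-61736)))) = -262/(13781/((-42127*(-1/61736)))) = -262/(13781/(42127/61736)) = -262/(13781*(61736/42127)) = -262/850783816/42127 = -262*42127/850783816 = -5518637/425391908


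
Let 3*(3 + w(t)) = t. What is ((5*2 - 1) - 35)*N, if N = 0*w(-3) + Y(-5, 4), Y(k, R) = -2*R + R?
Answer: 104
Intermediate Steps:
Y(k, R) = -R
w(t) = -3 + t/3
N = -4 (N = 0*(-3 + (⅓)*(-3)) - 1*4 = 0*(-3 - 1) - 4 = 0*(-4) - 4 = 0 - 4 = -4)
((5*2 - 1) - 35)*N = ((5*2 - 1) - 35)*(-4) = ((10 - 1) - 35)*(-4) = (9 - 35)*(-4) = -26*(-4) = 104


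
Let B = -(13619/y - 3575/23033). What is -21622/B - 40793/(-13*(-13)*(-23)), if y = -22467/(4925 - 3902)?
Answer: -5066310250324846/207942537333817 ≈ -24.364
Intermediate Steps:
y = -7489/341 (y = -22467/1023 = -22467*1/1023 = -7489/341 ≈ -21.962)
B = 106993844782/172494137 (B = -(13619/(-7489/341) - 3575/23033) = -(13619*(-341/7489) - 3575*1/23033) = -(-4644079/7489 - 3575/23033) = -1*(-106993844782/172494137) = 106993844782/172494137 ≈ 620.28)
-21622/B - 40793/(-13*(-13)*(-23)) = -21622/106993844782/172494137 - 40793/(-13*(-13)*(-23)) = -21622*172494137/106993844782 - 40793/(169*(-23)) = -1864834115107/53496922391 - 40793/(-3887) = -1864834115107/53496922391 - 40793*(-1/3887) = -1864834115107/53496922391 + 40793/3887 = -5066310250324846/207942537333817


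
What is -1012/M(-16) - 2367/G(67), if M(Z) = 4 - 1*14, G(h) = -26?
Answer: 24991/130 ≈ 192.24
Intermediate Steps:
M(Z) = -10 (M(Z) = 4 - 14 = -10)
-1012/M(-16) - 2367/G(67) = -1012/(-10) - 2367/(-26) = -1012*(-⅒) - 2367*(-1/26) = 506/5 + 2367/26 = 24991/130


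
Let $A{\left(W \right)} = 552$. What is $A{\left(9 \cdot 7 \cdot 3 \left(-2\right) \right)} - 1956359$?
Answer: $-1955807$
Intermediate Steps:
$A{\left(9 \cdot 7 \cdot 3 \left(-2\right) \right)} - 1956359 = 552 - 1956359 = -1955807$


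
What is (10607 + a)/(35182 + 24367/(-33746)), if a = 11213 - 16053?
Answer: 2463458/15028195 ≈ 0.16392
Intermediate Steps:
a = -4840
(10607 + a)/(35182 + 24367/(-33746)) = (10607 - 4840)/(35182 + 24367/(-33746)) = 5767/(35182 + 24367*(-1/33746)) = 5767/(35182 - 24367/33746) = 5767/(1187227405/33746) = 5767*(33746/1187227405) = 2463458/15028195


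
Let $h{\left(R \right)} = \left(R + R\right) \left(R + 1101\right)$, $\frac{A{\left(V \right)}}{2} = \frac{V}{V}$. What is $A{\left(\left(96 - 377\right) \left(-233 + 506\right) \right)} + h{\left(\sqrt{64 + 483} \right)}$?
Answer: $1096 + 2202 \sqrt{547} \approx 52596.0$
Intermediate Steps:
$A{\left(V \right)} = 2$ ($A{\left(V \right)} = 2 \frac{V}{V} = 2 \cdot 1 = 2$)
$h{\left(R \right)} = 2 R \left(1101 + R\right)$
$A{\left(\left(96 - 377\right) \left(-233 + 506\right) \right)} + h{\left(\sqrt{64 + 483} \right)} = 2 + 2 \sqrt{64 + 483} \left(1101 + \sqrt{64 + 483}\right) = 2 + 2 \sqrt{547} \left(1101 + \sqrt{547}\right)$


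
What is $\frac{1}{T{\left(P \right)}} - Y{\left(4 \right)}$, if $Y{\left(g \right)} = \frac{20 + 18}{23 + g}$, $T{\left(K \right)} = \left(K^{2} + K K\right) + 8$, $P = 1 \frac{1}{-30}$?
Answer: $- \frac{124688}{97227} \approx -1.2824$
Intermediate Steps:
$P = - \frac{1}{30}$ ($P = 1 \left(- \frac{1}{30}\right) = - \frac{1}{30} \approx -0.033333$)
$T{\left(K \right)} = 8 + 2 K^{2}$ ($T{\left(K \right)} = \left(K^{2} + K^{2}\right) + 8 = 2 K^{2} + 8 = 8 + 2 K^{2}$)
$Y{\left(g \right)} = \frac{38}{23 + g}$
$\frac{1}{T{\left(P \right)}} - Y{\left(4 \right)} = \frac{1}{8 + 2 \left(- \frac{1}{30}\right)^{2}} - \frac{38}{23 + 4} = \frac{1}{8 + 2 \cdot \frac{1}{900}} - \frac{38}{27} = \frac{1}{8 + \frac{1}{450}} - 38 \cdot \frac{1}{27} = \frac{1}{\frac{3601}{450}} - \frac{38}{27} = \frac{450}{3601} - \frac{38}{27} = - \frac{124688}{97227}$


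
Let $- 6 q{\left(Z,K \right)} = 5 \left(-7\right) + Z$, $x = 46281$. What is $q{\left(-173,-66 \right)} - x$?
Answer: $- \frac{138739}{3} \approx -46246.0$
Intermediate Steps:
$q{\left(Z,K \right)} = \frac{35}{6} - \frac{Z}{6}$ ($q{\left(Z,K \right)} = - \frac{5 \left(-7\right) + Z}{6} = - \frac{-35 + Z}{6} = \frac{35}{6} - \frac{Z}{6}$)
$q{\left(-173,-66 \right)} - x = \left(\frac{35}{6} - - \frac{173}{6}\right) - 46281 = \left(\frac{35}{6} + \frac{173}{6}\right) - 46281 = \frac{104}{3} - 46281 = - \frac{138739}{3}$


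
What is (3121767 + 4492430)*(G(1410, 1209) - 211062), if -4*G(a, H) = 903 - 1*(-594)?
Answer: -6439669041765/4 ≈ -1.6099e+12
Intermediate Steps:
G(a, H) = -1497/4 (G(a, H) = -(903 - 1*(-594))/4 = -(903 + 594)/4 = -1/4*1497 = -1497/4)
(3121767 + 4492430)*(G(1410, 1209) - 211062) = (3121767 + 4492430)*(-1497/4 - 211062) = 7614197*(-845745/4) = -6439669041765/4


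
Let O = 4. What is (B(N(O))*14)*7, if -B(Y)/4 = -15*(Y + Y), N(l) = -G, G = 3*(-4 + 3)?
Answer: 35280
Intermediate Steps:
G = -3 (G = 3*(-1) = -3)
N(l) = 3 (N(l) = -1*(-3) = 3)
B(Y) = 120*Y (B(Y) = -(-60)*(Y + Y) = -(-60)*2*Y = -(-120)*Y = 120*Y)
(B(N(O))*14)*7 = ((120*3)*14)*7 = (360*14)*7 = 5040*7 = 35280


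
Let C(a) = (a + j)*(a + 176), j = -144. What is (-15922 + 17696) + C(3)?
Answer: -23465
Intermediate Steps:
C(a) = (-144 + a)*(176 + a) (C(a) = (a - 144)*(a + 176) = (-144 + a)*(176 + a))
(-15922 + 17696) + C(3) = (-15922 + 17696) + (-25344 + 3² + 32*3) = 1774 + (-25344 + 9 + 96) = 1774 - 25239 = -23465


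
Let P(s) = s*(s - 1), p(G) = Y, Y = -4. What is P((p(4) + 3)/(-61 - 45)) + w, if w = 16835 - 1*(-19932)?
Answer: 413113907/11236 ≈ 36767.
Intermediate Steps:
p(G) = -4
P(s) = s*(-1 + s)
w = 36767 (w = 16835 + 19932 = 36767)
P((p(4) + 3)/(-61 - 45)) + w = ((-4 + 3)/(-61 - 45))*(-1 + (-4 + 3)/(-61 - 45)) + 36767 = (-1/(-106))*(-1 - 1/(-106)) + 36767 = (-1*(-1/106))*(-1 - 1*(-1/106)) + 36767 = (-1 + 1/106)/106 + 36767 = (1/106)*(-105/106) + 36767 = -105/11236 + 36767 = 413113907/11236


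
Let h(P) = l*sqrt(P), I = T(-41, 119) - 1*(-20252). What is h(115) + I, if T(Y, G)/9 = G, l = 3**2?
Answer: 21323 + 9*sqrt(115) ≈ 21420.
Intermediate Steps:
l = 9
T(Y, G) = 9*G
I = 21323 (I = 9*119 - 1*(-20252) = 1071 + 20252 = 21323)
h(P) = 9*sqrt(P)
h(115) + I = 9*sqrt(115) + 21323 = 21323 + 9*sqrt(115)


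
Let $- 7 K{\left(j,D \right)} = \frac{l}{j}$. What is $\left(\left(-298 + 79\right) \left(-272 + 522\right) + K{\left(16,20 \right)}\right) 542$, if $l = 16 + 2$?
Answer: $- \frac{830888439}{28} \approx -2.9675 \cdot 10^{7}$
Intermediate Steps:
$l = 18$
$K{\left(j,D \right)} = - \frac{18}{7 j}$ ($K{\left(j,D \right)} = - \frac{18 \frac{1}{j}}{7} = - \frac{18}{7 j}$)
$\left(\left(-298 + 79\right) \left(-272 + 522\right) + K{\left(16,20 \right)}\right) 542 = \left(\left(-298 + 79\right) \left(-272 + 522\right) - \frac{18}{7 \cdot 16}\right) 542 = \left(\left(-219\right) 250 - \frac{9}{56}\right) 542 = \left(-54750 - \frac{9}{56}\right) 542 = \left(- \frac{3066009}{56}\right) 542 = - \frac{830888439}{28}$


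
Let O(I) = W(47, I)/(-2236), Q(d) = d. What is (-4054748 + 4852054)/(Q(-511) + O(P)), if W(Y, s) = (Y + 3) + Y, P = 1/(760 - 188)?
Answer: -1782776216/1142693 ≈ -1560.2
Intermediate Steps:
P = 1/572 ≈ 0.0017483
W(Y, s) = 3 + 2*Y (W(Y, s) = (3 + Y) + Y = 3 + 2*Y)
O(I) = -97/2236 (O(I) = (3 + 2*47)/(-2236) = (3 + 94)*(-1/2236) = 97*(-1/2236) = -97/2236)
(-4054748 + 4852054)/(Q(-511) + O(P)) = (-4054748 + 4852054)/(-511 - 97/2236) = 797306/(-1142693/2236) = 797306*(-2236/1142693) = -1782776216/1142693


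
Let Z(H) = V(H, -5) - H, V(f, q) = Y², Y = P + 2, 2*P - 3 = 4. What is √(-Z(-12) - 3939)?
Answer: 35*I*√13/2 ≈ 63.097*I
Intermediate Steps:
P = 7/2 (P = 3/2 + (½)*4 = 3/2 + 2 = 7/2 ≈ 3.5000)
Y = 11/2 (Y = 7/2 + 2 = 11/2 ≈ 5.5000)
V(f, q) = 121/4 (V(f, q) = (11/2)² = 121/4)
Z(H) = 121/4 - H
√(-Z(-12) - 3939) = √(-(121/4 - 1*(-12)) - 3939) = √(-(121/4 + 12) - 3939) = √(-1*169/4 - 3939) = √(-169/4 - 3939) = √(-15925/4) = 35*I*√13/2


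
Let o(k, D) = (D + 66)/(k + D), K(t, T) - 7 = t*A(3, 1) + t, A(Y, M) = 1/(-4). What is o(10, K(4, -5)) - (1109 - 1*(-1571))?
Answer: -13381/5 ≈ -2676.2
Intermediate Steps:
A(Y, M) = -¼
K(t, T) = 7 + 3*t/4 (K(t, T) = 7 + (t*(-¼) + t) = 7 + (-t/4 + t) = 7 + 3*t/4)
o(k, D) = (66 + D)/(D + k)
o(10, K(4, -5)) - (1109 - 1*(-1571)) = (66 + (7 + (¾)*4))/((7 + (¾)*4) + 10) - (1109 - 1*(-1571)) = (66 + (7 + 3))/((7 + 3) + 10) - (1109 + 1571) = (66 + 10)/(10 + 10) - 1*2680 = 76/20 - 2680 = (1/20)*76 - 2680 = 19/5 - 2680 = -13381/5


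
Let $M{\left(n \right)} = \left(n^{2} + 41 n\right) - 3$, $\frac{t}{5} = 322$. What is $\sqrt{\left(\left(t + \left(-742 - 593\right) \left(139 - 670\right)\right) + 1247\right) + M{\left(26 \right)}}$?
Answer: $\sqrt{713481} \approx 844.68$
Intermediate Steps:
$t = 1610$ ($t = 5 \cdot 322 = 1610$)
$M{\left(n \right)} = -3 + n^{2} + 41 n$
$\sqrt{\left(\left(t + \left(-742 - 593\right) \left(139 - 670\right)\right) + 1247\right) + M{\left(26 \right)}} = \sqrt{\left(\left(1610 + \left(-742 - 593\right) \left(139 - 670\right)\right) + 1247\right) + \left(-3 + 26^{2} + 41 \cdot 26\right)} = \sqrt{\left(\left(1610 - -708885\right) + 1247\right) + \left(-3 + 676 + 1066\right)} = \sqrt{\left(\left(1610 + 708885\right) + 1247\right) + 1739} = \sqrt{\left(710495 + 1247\right) + 1739} = \sqrt{711742 + 1739} = \sqrt{713481}$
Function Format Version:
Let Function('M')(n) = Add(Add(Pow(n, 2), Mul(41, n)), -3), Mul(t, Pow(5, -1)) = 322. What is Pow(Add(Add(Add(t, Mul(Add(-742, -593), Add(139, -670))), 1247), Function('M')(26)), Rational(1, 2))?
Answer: Pow(713481, Rational(1, 2)) ≈ 844.68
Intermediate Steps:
t = 1610 (t = Mul(5, 322) = 1610)
Function('M')(n) = Add(-3, Pow(n, 2), Mul(41, n))
Pow(Add(Add(Add(t, Mul(Add(-742, -593), Add(139, -670))), 1247), Function('M')(26)), Rational(1, 2)) = Pow(Add(Add(Add(1610, Mul(Add(-742, -593), Add(139, -670))), 1247), Add(-3, Pow(26, 2), Mul(41, 26))), Rational(1, 2)) = Pow(Add(Add(Add(1610, Mul(-1335, -531)), 1247), Add(-3, 676, 1066)), Rational(1, 2)) = Pow(Add(Add(Add(1610, 708885), 1247), 1739), Rational(1, 2)) = Pow(Add(Add(710495, 1247), 1739), Rational(1, 2)) = Pow(Add(711742, 1739), Rational(1, 2)) = Pow(713481, Rational(1, 2))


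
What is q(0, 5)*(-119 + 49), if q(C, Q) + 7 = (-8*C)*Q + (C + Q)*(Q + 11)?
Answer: -5110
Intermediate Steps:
q(C, Q) = -7 + (11 + Q)*(C + Q) - 8*C*Q (q(C, Q) = -7 + ((-8*C)*Q + (C + Q)*(Q + 11)) = -7 + (-8*C*Q + (C + Q)*(11 + Q)) = -7 + (-8*C*Q + (11 + Q)*(C + Q)) = -7 + ((11 + Q)*(C + Q) - 8*C*Q) = -7 + (11 + Q)*(C + Q) - 8*C*Q)
q(0, 5)*(-119 + 49) = (-7 + 5² + 11*0 + 11*5 - 7*0*5)*(-119 + 49) = (-7 + 25 + 0 + 55 + 0)*(-70) = 73*(-70) = -5110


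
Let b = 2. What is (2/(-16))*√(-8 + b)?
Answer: -I*√6/8 ≈ -0.30619*I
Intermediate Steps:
(2/(-16))*√(-8 + b) = (2/(-16))*√(-8 + 2) = (2*(-1/16))*√(-6) = -I*√6/8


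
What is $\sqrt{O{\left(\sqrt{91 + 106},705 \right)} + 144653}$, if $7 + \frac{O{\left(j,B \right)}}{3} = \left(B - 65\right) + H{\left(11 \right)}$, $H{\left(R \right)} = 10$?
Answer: $\sqrt{146582} \approx 382.86$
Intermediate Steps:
$O{\left(j,B \right)} = -186 + 3 B$ ($O{\left(j,B \right)} = -21 + 3 \left(\left(B - 65\right) + 10\right) = -21 + 3 \left(\left(-65 + B\right) + 10\right) = -21 + 3 \left(-55 + B\right) = -21 + \left(-165 + 3 B\right) = -186 + 3 B$)
$\sqrt{O{\left(\sqrt{91 + 106},705 \right)} + 144653} = \sqrt{\left(-186 + 3 \cdot 705\right) + 144653} = \sqrt{\left(-186 + 2115\right) + 144653} = \sqrt{1929 + 144653} = \sqrt{146582}$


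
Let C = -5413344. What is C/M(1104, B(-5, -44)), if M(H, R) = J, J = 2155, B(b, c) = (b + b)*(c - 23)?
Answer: -5413344/2155 ≈ -2512.0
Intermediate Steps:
B(b, c) = 2*b*(-23 + c) (B(b, c) = (2*b)*(-23 + c) = 2*b*(-23 + c))
M(H, R) = 2155
C/M(1104, B(-5, -44)) = -5413344/2155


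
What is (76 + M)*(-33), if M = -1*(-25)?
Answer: -3333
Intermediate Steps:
M = 25
(76 + M)*(-33) = (76 + 25)*(-33) = 101*(-33) = -3333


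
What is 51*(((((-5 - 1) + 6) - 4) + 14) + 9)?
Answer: 969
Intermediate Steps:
51*(((((-5 - 1) + 6) - 4) + 14) + 9) = 51*((((-6 + 6) - 4) + 14) + 9) = 51*(((0 - 4) + 14) + 9) = 51*((-4 + 14) + 9) = 51*(10 + 9) = 51*19 = 969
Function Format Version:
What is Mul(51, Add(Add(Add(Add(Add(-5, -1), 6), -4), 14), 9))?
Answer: 969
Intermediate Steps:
Mul(51, Add(Add(Add(Add(Add(-5, -1), 6), -4), 14), 9)) = Mul(51, Add(Add(Add(Add(-6, 6), -4), 14), 9)) = Mul(51, Add(Add(Add(0, -4), 14), 9)) = Mul(51, Add(Add(-4, 14), 9)) = Mul(51, Add(10, 9)) = Mul(51, 19) = 969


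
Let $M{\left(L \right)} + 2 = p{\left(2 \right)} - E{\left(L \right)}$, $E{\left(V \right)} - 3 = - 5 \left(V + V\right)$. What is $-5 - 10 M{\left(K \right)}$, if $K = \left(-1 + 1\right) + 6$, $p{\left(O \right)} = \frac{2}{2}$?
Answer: $-565$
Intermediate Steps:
$p{\left(O \right)} = 1$ ($p{\left(O \right)} = 2 \cdot \frac{1}{2} = 1$)
$E{\left(V \right)} = 3 - 10 V$ ($E{\left(V \right)} = 3 - 5 \left(V + V\right) = 3 - 5 \cdot 2 V = 3 - 10 V$)
$K = 6$ ($K = 0 + 6 = 6$)
$M{\left(L \right)} = -4 + 10 L$ ($M{\left(L \right)} = -2 - \left(2 - 10 L\right) = -2 + \left(1 + \left(-3 + 10 L\right)\right) = -2 + \left(-2 + 10 L\right) = -4 + 10 L$)
$-5 - 10 M{\left(K \right)} = -5 - 10 \left(-4 + 10 \cdot 6\right) = -5 - 10 \left(-4 + 60\right) = -5 - 560 = -565$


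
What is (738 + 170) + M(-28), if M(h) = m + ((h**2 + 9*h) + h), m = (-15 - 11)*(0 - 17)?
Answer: 1854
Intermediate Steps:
m = 442 (m = -26*(-17) = 442)
M(h) = 442 + h**2 + 10*h (M(h) = 442 + ((h**2 + 9*h) + h) = 442 + (h**2 + 10*h) = 442 + h**2 + 10*h)
(738 + 170) + M(-28) = (738 + 170) + (442 + (-28)**2 + 10*(-28)) = 908 + (442 + 784 - 280) = 908 + 946 = 1854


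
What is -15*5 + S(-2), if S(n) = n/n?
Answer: -74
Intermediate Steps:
S(n) = 1
-15*5 + S(-2) = -15*5 + 1 = -75 + 1 = -74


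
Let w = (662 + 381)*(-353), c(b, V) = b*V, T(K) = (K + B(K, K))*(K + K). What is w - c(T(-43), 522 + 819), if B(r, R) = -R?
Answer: -368179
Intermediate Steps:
T(K) = 0 (T(K) = (K - K)*(K + K) = 0*(2*K) = 0)
c(b, V) = V*b
w = -368179 (w = 1043*(-353) = -368179)
w - c(T(-43), 522 + 819) = -368179 - (522 + 819)*0 = -368179 - 1341*0 = -368179 - 1*0 = -368179 + 0 = -368179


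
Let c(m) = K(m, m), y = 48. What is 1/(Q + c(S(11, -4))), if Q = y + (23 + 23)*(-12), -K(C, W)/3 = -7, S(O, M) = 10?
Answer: -1/483 ≈ -0.0020704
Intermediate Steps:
K(C, W) = 21 (K(C, W) = -3*(-7) = 21)
c(m) = 21
Q = -504 (Q = 48 + (23 + 23)*(-12) = 48 + 46*(-12) = 48 - 552 = -504)
1/(Q + c(S(11, -4))) = 1/(-504 + 21) = 1/(-483) = -1/483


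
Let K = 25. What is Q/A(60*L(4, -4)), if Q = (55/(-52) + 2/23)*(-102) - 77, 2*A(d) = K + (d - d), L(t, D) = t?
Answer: 2633/1495 ≈ 1.7612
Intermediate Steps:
A(d) = 25/2 (A(d) = (25 + (d - d))/2 = (25 + 0)/2 = (1/2)*25 = 25/2)
Q = 13165/598 (Q = (55*(-1/52) + 2*(1/23))*(-102) - 77 = (-55/52 + 2/23)*(-102) - 77 = -1161/1196*(-102) - 77 = 59211/598 - 77 = 13165/598 ≈ 22.015)
Q/A(60*L(4, -4)) = 13165/(598*(25/2)) = (13165/598)*(2/25) = 2633/1495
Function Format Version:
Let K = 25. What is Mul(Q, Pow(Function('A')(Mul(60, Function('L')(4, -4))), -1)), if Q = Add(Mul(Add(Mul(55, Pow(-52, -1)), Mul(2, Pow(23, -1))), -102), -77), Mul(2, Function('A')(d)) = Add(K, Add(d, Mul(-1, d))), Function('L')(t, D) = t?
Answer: Rational(2633, 1495) ≈ 1.7612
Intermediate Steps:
Function('A')(d) = Rational(25, 2) (Function('A')(d) = Mul(Rational(1, 2), Add(25, Add(d, Mul(-1, d)))) = Mul(Rational(1, 2), Add(25, 0)) = Mul(Rational(1, 2), 25) = Rational(25, 2))
Q = Rational(13165, 598) (Q = Add(Mul(Add(Mul(55, Rational(-1, 52)), Mul(2, Rational(1, 23))), -102), -77) = Add(Mul(Add(Rational(-55, 52), Rational(2, 23)), -102), -77) = Add(Mul(Rational(-1161, 1196), -102), -77) = Add(Rational(59211, 598), -77) = Rational(13165, 598) ≈ 22.015)
Mul(Q, Pow(Function('A')(Mul(60, Function('L')(4, -4))), -1)) = Mul(Rational(13165, 598), Pow(Rational(25, 2), -1)) = Mul(Rational(13165, 598), Rational(2, 25)) = Rational(2633, 1495)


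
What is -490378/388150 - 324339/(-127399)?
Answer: 4529894002/3532137275 ≈ 1.2825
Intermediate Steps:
-490378/388150 - 324339/(-127399) = -490378*1/388150 - 324339*(-1/127399) = -35027/27725 + 324339/127399 = 4529894002/3532137275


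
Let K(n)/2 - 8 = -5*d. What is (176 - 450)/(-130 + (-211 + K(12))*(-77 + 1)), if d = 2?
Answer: -137/8105 ≈ -0.016903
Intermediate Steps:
K(n) = -4 (K(n) = 16 + 2*(-5*2) = 16 + 2*(-10) = 16 - 20 = -4)
(176 - 450)/(-130 + (-211 + K(12))*(-77 + 1)) = (176 - 450)/(-130 + (-211 - 4)*(-77 + 1)) = -274/(-130 - 215*(-76)) = -274/(-130 + 16340) = -274/16210 = -274*1/16210 = -137/8105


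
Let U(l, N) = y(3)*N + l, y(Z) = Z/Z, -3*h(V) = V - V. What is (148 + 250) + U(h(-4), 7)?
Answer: 405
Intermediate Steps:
h(V) = 0 (h(V) = -(V - V)/3 = -⅓*0 = 0)
y(Z) = 1
U(l, N) = N + l (U(l, N) = 1*N + l = N + l)
(148 + 250) + U(h(-4), 7) = (148 + 250) + (7 + 0) = 398 + 7 = 405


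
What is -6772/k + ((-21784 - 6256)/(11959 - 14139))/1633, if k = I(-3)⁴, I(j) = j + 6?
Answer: -1205282122/14417757 ≈ -83.597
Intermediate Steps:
I(j) = 6 + j
k = 81 (k = (6 - 3)⁴ = 3⁴ = 81)
-6772/k + ((-21784 - 6256)/(11959 - 14139))/1633 = -6772/81 + ((-21784 - 6256)/(11959 - 14139))/1633 = -6772*1/81 - 28040/(-2180)*(1/1633) = -6772/81 - 28040*(-1/2180)*(1/1633) = -6772/81 + (1402/109)*(1/1633) = -6772/81 + 1402/177997 = -1205282122/14417757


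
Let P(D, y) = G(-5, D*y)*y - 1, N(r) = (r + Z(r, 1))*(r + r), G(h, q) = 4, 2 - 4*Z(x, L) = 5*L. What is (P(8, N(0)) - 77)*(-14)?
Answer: 1092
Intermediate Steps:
Z(x, L) = ½ - 5*L/4
N(r) = 2*r*(-¾ + r) (N(r) = (r + (½ - 5/4*1))*(r + r) = (r + (½ - 5/4))*(2*r) = (r - ¾)*(2*r) = (-¾ + r)*(2*r) = 2*r*(-¾ + r))
P(D, y) = -1 + 4*y (P(D, y) = 4*y - 1 = -1 + 4*y)
(P(8, N(0)) - 77)*(-14) = ((-1 + 4*((½)*0*(-3 + 4*0))) - 77)*(-14) = ((-1 + 4*((½)*0*(-3 + 0))) - 77)*(-14) = ((-1 + 4*((½)*0*(-3))) - 77)*(-14) = ((-1 + 4*0) - 77)*(-14) = ((-1 + 0) - 77)*(-14) = (-1 - 77)*(-14) = -78*(-14) = 1092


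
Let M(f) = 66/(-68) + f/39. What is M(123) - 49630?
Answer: -21935495/442 ≈ -49628.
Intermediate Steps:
M(f) = -33/34 + f/39 (M(f) = 66*(-1/68) + f*(1/39) = -33/34 + f/39)
M(123) - 49630 = (-33/34 + (1/39)*123) - 49630 = (-33/34 + 41/13) - 49630 = 965/442 - 49630 = -21935495/442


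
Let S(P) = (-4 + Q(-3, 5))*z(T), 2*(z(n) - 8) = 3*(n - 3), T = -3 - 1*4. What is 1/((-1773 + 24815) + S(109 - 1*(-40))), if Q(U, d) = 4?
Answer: 1/23042 ≈ 4.3399e-5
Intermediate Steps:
T = -7 (T = -3 - 4 = -7)
z(n) = 7/2 + 3*n/2 (z(n) = 8 + (3*(n - 3))/2 = 8 + (3*(-3 + n))/2 = 8 + (-9 + 3*n)/2 = 8 + (-9/2 + 3*n/2) = 7/2 + 3*n/2)
S(P) = 0 (S(P) = (-4 + 4)*(7/2 + (3/2)*(-7)) = 0*(7/2 - 21/2) = 0*(-7) = 0)
1/((-1773 + 24815) + S(109 - 1*(-40))) = 1/((-1773 + 24815) + 0) = 1/(23042 + 0) = 1/23042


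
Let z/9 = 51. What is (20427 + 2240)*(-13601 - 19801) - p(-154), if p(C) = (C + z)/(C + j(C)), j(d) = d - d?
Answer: -116596962331/154 ≈ -7.5712e+8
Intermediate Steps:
z = 459 (z = 9*51 = 459)
j(d) = 0
p(C) = (459 + C)/C (p(C) = (C + 459)/(C + 0) = (459 + C)/C)
(20427 + 2240)*(-13601 - 19801) - p(-154) = (20427 + 2240)*(-13601 - 19801) - (459 - 154)/(-154) = 22667*(-33402) - (-1)*305/154 = -757123134 - 1*(-305/154) = -757123134 + 305/154 = -116596962331/154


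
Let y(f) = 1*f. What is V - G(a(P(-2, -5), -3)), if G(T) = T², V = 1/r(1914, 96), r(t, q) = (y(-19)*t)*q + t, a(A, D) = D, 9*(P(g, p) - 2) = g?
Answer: -31402999/3489222 ≈ -9.0000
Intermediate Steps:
P(g, p) = 2 + g/9
y(f) = f
r(t, q) = t - 19*q*t (r(t, q) = (-19*t)*q + t = -19*q*t + t = t - 19*q*t)
V = -1/3489222 (V = 1/(1914*(1 - 19*96)) = 1/(1914*(1 - 1824)) = 1/(1914*(-1823)) = 1/(-3489222) = -1/3489222 ≈ -2.8660e-7)
V - G(a(P(-2, -5), -3)) = -1/3489222 - 1*(-3)² = -1/3489222 - 1*9 = -1/3489222 - 9 = -31402999/3489222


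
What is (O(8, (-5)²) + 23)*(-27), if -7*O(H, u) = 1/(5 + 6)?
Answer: -47790/77 ≈ -620.65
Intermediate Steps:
O(H, u) = -1/77 (O(H, u) = -1/(7*(5 + 6)) = -⅐/11 = -⅐*1/11 = -1/77)
(O(8, (-5)²) + 23)*(-27) = (-1/77 + 23)*(-27) = (1770/77)*(-27) = -47790/77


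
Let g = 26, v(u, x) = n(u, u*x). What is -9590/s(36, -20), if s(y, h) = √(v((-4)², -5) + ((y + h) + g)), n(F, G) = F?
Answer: -4795*√58/29 ≈ -1259.2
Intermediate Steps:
v(u, x) = u
s(y, h) = √(42 + h + y) (s(y, h) = √((-4)² + ((y + h) + 26)) = √(16 + ((h + y) + 26)) = √(16 + (26 + h + y)) = √(42 + h + y))
-9590/s(36, -20) = -9590/√(42 - 20 + 36) = -9590*√58/58 = -4795*√58/29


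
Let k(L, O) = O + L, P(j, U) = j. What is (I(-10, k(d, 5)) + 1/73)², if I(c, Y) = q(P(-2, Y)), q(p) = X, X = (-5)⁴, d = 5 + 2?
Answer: 2081731876/5329 ≈ 3.9064e+5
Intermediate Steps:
d = 7
X = 625
q(p) = 625
k(L, O) = L + O
I(c, Y) = 625
(I(-10, k(d, 5)) + 1/73)² = (625 + 1/73)² = (45626/73)² = 2081731876/5329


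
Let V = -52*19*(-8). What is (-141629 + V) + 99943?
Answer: -33782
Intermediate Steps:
V = 7904 (V = -988*(-8) = 7904)
(-141629 + V) + 99943 = (-141629 + 7904) + 99943 = -133725 + 99943 = -33782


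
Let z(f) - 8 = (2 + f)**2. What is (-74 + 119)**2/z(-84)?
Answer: 225/748 ≈ 0.30080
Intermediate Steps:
z(f) = 8 + (2 + f)**2
(-74 + 119)**2/z(-84) = (-74 + 119)**2/(8 + (2 - 84)**2) = 45**2/(8 + (-82)**2) = 2025/(8 + 6724) = 2025/6732 = 2025*(1/6732) = 225/748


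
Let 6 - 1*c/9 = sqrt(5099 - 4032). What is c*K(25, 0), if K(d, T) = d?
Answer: 1350 - 225*sqrt(1067) ≈ -5999.6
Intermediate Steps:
c = 54 - 9*sqrt(1067) (c = 54 - 9*sqrt(5099 - 4032) = 54 - 9*sqrt(1067) ≈ -239.98)
c*K(25, 0) = (54 - 9*sqrt(1067))*25 = 1350 - 225*sqrt(1067)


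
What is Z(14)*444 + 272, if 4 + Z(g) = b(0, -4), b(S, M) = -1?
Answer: -1948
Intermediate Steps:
Z(g) = -5 (Z(g) = -4 - 1 = -5)
Z(14)*444 + 272 = -5*444 + 272 = -2220 + 272 = -1948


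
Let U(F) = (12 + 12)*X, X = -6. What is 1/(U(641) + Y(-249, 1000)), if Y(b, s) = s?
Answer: 1/856 ≈ 0.0011682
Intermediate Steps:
U(F) = -144 (U(F) = (12 + 12)*(-6) = 24*(-6) = -144)
1/(U(641) + Y(-249, 1000)) = 1/(-144 + 1000) = 1/856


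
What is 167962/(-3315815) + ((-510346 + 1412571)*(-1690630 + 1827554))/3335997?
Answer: 409622810036330386/11061548892555 ≈ 37031.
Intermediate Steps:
167962/(-3315815) + ((-510346 + 1412571)*(-1690630 + 1827554))/3335997 = 167962*(-1/3315815) + (902225*136924)*(1/3335997) = -167962/3315815 + 123536255900*(1/3335997) = -167962/3315815 + 123536255900/3335997 = 409622810036330386/11061548892555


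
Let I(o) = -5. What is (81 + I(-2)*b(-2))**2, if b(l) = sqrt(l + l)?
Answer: 6461 - 1620*I ≈ 6461.0 - 1620.0*I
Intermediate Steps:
b(l) = sqrt(2)*sqrt(l) (b(l) = sqrt(2*l) = sqrt(2)*sqrt(l))
(81 + I(-2)*b(-2))**2 = (81 - 5*sqrt(2)*sqrt(-2))**2 = (81 - 5*sqrt(2)*I*sqrt(2))**2 = (81 - 10*I)**2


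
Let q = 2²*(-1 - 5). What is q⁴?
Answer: 331776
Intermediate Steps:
q = -24 (q = 4*(-6) = -24)
q⁴ = (-24)⁴ = 331776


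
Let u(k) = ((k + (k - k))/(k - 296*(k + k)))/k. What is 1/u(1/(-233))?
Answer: 591/233 ≈ 2.5365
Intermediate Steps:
u(k) = -1/(591*k) (u(k) = ((k + 0)/(k - 592*k))/k = (k/(k - 592*k))/k = (k/((-591*k)))/k = (k*(-1/(591*k)))/k = -1/(591*k))
1/u(1/(-233)) = 1/(-1/(591*(1/(-233)))) = 1/(-1/(591*(-1/233))) = 1/(-1/591*(-233)) = 1/(233/591) = 591/233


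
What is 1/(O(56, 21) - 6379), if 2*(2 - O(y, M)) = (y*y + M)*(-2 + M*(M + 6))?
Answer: -2/1796459 ≈ -1.1133e-6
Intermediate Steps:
O(y, M) = 2 - (-2 + M*(6 + M))*(M + y**2)/2 (O(y, M) = 2 - (y*y + M)*(-2 + M*(M + 6))/2 = 2 - (y**2 + M)*(-2 + M*(6 + M))/2 = 2 - (M + y**2)*(-2 + M*(6 + M))/2 = 2 - (-2 + M*(6 + M))*(M + y**2)/2)
1/(O(56, 21) - 6379) = 1/((2 + 21 + 56**2 - 3*21**2 - 1/2*21**3 - 3*21*56**2 - 1/2*21**2*56**2) - 6379) = 1/((2 + 21 + 3136 - 3*441 - 1/2*9261 - 3*21*3136 - 1/2*441*3136) - 6379) = 1/((2 + 21 + 3136 - 1323 - 9261/2 - 197568 - 691488) - 6379) = 1/(-1783701/2 - 6379) = 1/(-1796459/2) = -2/1796459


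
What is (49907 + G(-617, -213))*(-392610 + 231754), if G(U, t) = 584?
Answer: -8121780296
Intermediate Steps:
(49907 + G(-617, -213))*(-392610 + 231754) = (49907 + 584)*(-392610 + 231754) = 50491*(-160856) = -8121780296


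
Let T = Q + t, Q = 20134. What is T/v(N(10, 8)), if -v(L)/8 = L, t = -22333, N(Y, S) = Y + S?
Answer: 733/48 ≈ 15.271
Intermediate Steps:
N(Y, S) = S + Y
v(L) = -8*L
T = -2199 (T = 20134 - 22333 = -2199)
T/v(N(10, 8)) = -2199*(-1/(8*(8 + 10))) = -2199/((-8*18)) = -2199/(-144) = -2199*(-1/144) = 733/48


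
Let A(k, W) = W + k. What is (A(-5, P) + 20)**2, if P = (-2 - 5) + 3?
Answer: 121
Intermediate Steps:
P = -4 (P = -7 + 3 = -4)
(A(-5, P) + 20)**2 = ((-4 - 5) + 20)**2 = (-9 + 20)**2 = 11**2 = 121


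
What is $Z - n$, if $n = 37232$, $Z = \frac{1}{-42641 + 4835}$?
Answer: $- \frac{1407592993}{37806} \approx -37232.0$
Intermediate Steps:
$Z = - \frac{1}{37806}$ ($Z = \frac{1}{-37806} = - \frac{1}{37806} \approx -2.6451 \cdot 10^{-5}$)
$Z - n = - \frac{1}{37806} - 37232 = - \frac{1407592993}{37806}$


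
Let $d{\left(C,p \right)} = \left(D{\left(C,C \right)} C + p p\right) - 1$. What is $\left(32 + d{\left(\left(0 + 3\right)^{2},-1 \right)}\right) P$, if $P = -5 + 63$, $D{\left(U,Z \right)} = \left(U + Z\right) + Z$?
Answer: $15950$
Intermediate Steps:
$D{\left(U,Z \right)} = U + 2 Z$
$d{\left(C,p \right)} = -1 + p^{2} + 3 C^{2}$ ($d{\left(C,p \right)} = \left(\left(C + 2 C\right) C + p p\right) - 1 = \left(3 C C + p^{2}\right) - 1 = \left(3 C^{2} + p^{2}\right) - 1 = \left(p^{2} + 3 C^{2}\right) - 1 = -1 + p^{2} + 3 C^{2}$)
$P = 58$
$\left(32 + d{\left(\left(0 + 3\right)^{2},-1 \right)}\right) P = \left(32 + \left(-1 + \left(-1\right)^{2} + 3 \left(\left(0 + 3\right)^{2}\right)^{2}\right)\right) 58 = \left(32 + \left(-1 + 1 + 3 \left(3^{2}\right)^{2}\right)\right) 58 = \left(32 + \left(-1 + 1 + 3 \cdot 9^{2}\right)\right) 58 = \left(32 + \left(-1 + 1 + 3 \cdot 81\right)\right) 58 = \left(32 + \left(-1 + 1 + 243\right)\right) 58 = \left(32 + 243\right) 58 = 275 \cdot 58 = 15950$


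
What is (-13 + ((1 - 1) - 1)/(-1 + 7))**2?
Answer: 6241/36 ≈ 173.36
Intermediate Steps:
(-13 + ((1 - 1) - 1)/(-1 + 7))**2 = (-13 + (0 - 1)/6)**2 = (-13 - 1*1/6)**2 = (-13 - 1/6)**2 = (-79/6)**2 = 6241/36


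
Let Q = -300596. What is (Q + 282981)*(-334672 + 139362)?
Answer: 3440385650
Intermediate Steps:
(Q + 282981)*(-334672 + 139362) = (-300596 + 282981)*(-334672 + 139362) = -17615*(-195310) = 3440385650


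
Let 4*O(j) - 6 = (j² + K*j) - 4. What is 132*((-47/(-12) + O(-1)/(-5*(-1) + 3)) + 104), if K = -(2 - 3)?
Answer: 57013/4 ≈ 14253.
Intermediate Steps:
K = 1 (K = -1*(-1) = 1)
O(j) = ½ + j/4 + j²/4 (O(j) = 3/2 + ((j² + 1*j) - 4)/4 = 3/2 + ((j² + j) - 4)/4 = 3/2 + ((j + j²) - 4)/4 = 3/2 + (-4 + j + j²)/4 = 3/2 + (-1 + j/4 + j²/4) = ½ + j/4 + j²/4)
132*((-47/(-12) + O(-1)/(-5*(-1) + 3)) + 104) = 132*((-47/(-12) + (½ + (¼)*(-1) + (¼)*(-1)²)/(-5*(-1) + 3)) + 104) = 132*((-47*(-1/12) + (½ - ¼ + (¼)*1)/(5 + 3)) + 104) = 132*((47/12 + (½ - ¼ + ¼)/8) + 104) = 132*((47/12 + (½)*(⅛)) + 104) = 132*((47/12 + 1/16) + 104) = 132*(191/48 + 104) = 132*(5183/48) = 57013/4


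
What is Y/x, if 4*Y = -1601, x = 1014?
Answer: -1601/4056 ≈ -0.39472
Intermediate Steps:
Y = -1601/4 (Y = (1/4)*(-1601) = -1601/4 ≈ -400.25)
Y/x = -1601/4/1014 = -1601/4*1/1014 = -1601/4056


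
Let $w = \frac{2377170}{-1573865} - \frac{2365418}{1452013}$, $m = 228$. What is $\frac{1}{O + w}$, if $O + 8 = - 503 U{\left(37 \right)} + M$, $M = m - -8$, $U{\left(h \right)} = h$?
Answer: $- \frac{457054488049}{8403467559873523} \approx -5.4389 \cdot 10^{-5}$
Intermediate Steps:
$w = - \frac{1434906068756}{457054488049}$ ($w = 2377170 \left(- \frac{1}{1573865}\right) - \frac{2365418}{1452013} = - \frac{475434}{314773} - \frac{2365418}{1452013} = - \frac{1434906068756}{457054488049} \approx -3.1395$)
$M = 236$ ($M = 228 - -8 = 228 + 8 = 236$)
$O = -18383$ ($O = -8 + \left(\left(-503\right) 37 + 236\right) = -8 + \left(-18611 + 236\right) = -8 - 18375 = -18383$)
$\frac{1}{O + w} = \frac{1}{-18383 - \frac{1434906068756}{457054488049}} = \frac{1}{- \frac{8403467559873523}{457054488049}} = - \frac{457054488049}{8403467559873523}$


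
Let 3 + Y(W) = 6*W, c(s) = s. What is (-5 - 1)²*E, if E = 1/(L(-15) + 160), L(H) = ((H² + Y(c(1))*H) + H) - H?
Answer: 9/85 ≈ 0.10588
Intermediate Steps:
Y(W) = -3 + 6*W
L(H) = H² + 3*H (L(H) = ((H² + (-3 + 6*1)*H) + H) - H = ((H² + (-3 + 6)*H) + H) - H = ((H² + 3*H) + H) - H = (H² + 4*H) - H = H² + 3*H)
E = 1/340 (E = 1/(-15*(3 - 15) + 160) = 1/(-15*(-12) + 160) = 1/(180 + 160) = 1/340 ≈ 0.0029412)
(-5 - 1)²*E = (-5 - 1)²*(1/340) = (-6)²*(1/340) = 36*(1/340) = 9/85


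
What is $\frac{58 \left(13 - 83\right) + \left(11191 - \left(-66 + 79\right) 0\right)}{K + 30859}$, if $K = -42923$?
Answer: $- \frac{7131}{12064} \approx -0.5911$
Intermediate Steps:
$\frac{58 \left(13 - 83\right) + \left(11191 - \left(-66 + 79\right) 0\right)}{K + 30859} = \frac{58 \left(13 - 83\right) + \left(11191 - \left(-66 + 79\right) 0\right)}{-42923 + 30859} = \frac{58 \left(13 - 83\right) + \left(11191 - 13 \cdot 0\right)}{-12064} = \left(58 \left(13 - 83\right) + \left(11191 - 0\right)\right) \left(- \frac{1}{12064}\right) = \left(58 \left(-70\right) + \left(11191 + 0\right)\right) \left(- \frac{1}{12064}\right) = \left(-4060 + 11191\right) \left(- \frac{1}{12064}\right) = 7131 \left(- \frac{1}{12064}\right) = - \frac{7131}{12064}$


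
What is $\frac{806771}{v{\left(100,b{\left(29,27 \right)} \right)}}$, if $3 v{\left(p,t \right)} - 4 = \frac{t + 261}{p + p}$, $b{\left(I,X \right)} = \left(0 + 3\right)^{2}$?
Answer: $\frac{48406260}{107} \approx 4.524 \cdot 10^{5}$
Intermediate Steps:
$b{\left(I,X \right)} = 9$ ($b{\left(I,X \right)} = 3^{2} = 9$)
$v{\left(p,t \right)} = \frac{4}{3} + \frac{261 + t}{6 p}$ ($v{\left(p,t \right)} = \frac{4}{3} + \frac{\left(t + 261\right) \frac{1}{p + p}}{3} = \frac{4}{3} + \frac{\left(261 + t\right) \frac{1}{2 p}}{3} = \frac{4}{3} + \frac{\frac{1}{2} \frac{1}{p} \left(261 + t\right)}{3} = \frac{4}{3} + \frac{261 + t}{6 p}$)
$\frac{806771}{v{\left(100,b{\left(29,27 \right)} \right)}} = \frac{806771}{\frac{1}{6} \cdot \frac{1}{100} \left(261 + 9 + 8 \cdot 100\right)} = \frac{806771}{\frac{1}{6} \cdot \frac{1}{100} \left(261 + 9 + 800\right)} = \frac{806771}{\frac{1}{6} \cdot \frac{1}{100} \cdot 1070} = \frac{806771}{\frac{107}{60}} = 806771 \cdot \frac{60}{107} = \frac{48406260}{107}$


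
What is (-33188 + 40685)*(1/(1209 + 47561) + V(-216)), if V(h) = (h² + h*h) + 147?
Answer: 34171291746207/48770 ≈ 7.0066e+8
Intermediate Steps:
V(h) = 147 + 2*h² (V(h) = (h² + h²) + 147 = 2*h² + 147 = 147 + 2*h²)
(-33188 + 40685)*(1/(1209 + 47561) + V(-216)) = (-33188 + 40685)*(1/(1209 + 47561) + (147 + 2*(-216)²)) = 7497*(1/48770 + (147 + 2*46656)) = 7497*(1/48770 + (147 + 93312)) = 7497*(1/48770 + 93459) = 7497*(4557995431/48770) = 34171291746207/48770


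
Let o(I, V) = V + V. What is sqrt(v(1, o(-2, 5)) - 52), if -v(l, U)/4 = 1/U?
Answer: I*sqrt(1310)/5 ≈ 7.2388*I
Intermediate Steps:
o(I, V) = 2*V
v(l, U) = -4/U
sqrt(v(1, o(-2, 5)) - 52) = sqrt(-4/(2*5) - 52) = sqrt(-4/10 - 52) = sqrt(-4*1/10 - 52) = sqrt(-2/5 - 52) = sqrt(-262/5) = I*sqrt(1310)/5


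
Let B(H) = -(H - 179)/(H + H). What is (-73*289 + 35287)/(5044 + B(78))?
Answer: 442728/157393 ≈ 2.8129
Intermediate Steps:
B(H) = -(-179 + H)/(2*H)
(-73*289 + 35287)/(5044 + B(78)) = (-73*289 + 35287)/(5044 + (½)*(179 - 1*78)/78) = (-21097 + 35287)/(5044 + (½)*(1/78)*(179 - 78)) = 14190/(5044 + (½)*(1/78)*101) = 14190/(5044 + 101/156) = 14190/(786965/156) = 14190*(156/786965) = 442728/157393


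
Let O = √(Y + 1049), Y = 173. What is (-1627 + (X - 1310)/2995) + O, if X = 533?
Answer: -4873642/2995 + √1222 ≈ -1592.3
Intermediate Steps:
O = √1222 (O = √(173 + 1049) = √1222 ≈ 34.957)
(-1627 + (X - 1310)/2995) + O = (-1627 + (533 - 1310)/2995) + √1222 = (-1627 - 777*1/2995) + √1222 = (-1627 - 777/2995) + √1222 = -4873642/2995 + √1222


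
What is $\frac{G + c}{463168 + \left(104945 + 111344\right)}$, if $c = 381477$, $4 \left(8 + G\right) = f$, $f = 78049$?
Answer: $\frac{1603925}{2717828} \approx 0.59015$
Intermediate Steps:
$G = \frac{78017}{4}$ ($G = -8 + \frac{1}{4} \cdot 78049 = -8 + \frac{78049}{4} = \frac{78017}{4} \approx 19504.0$)
$\frac{G + c}{463168 + \left(104945 + 111344\right)} = \frac{\frac{78017}{4} + 381477}{463168 + \left(104945 + 111344\right)} = \frac{1603925}{4 \left(463168 + 216289\right)} = \frac{1603925}{4 \cdot 679457} = \frac{1603925}{4} \cdot \frac{1}{679457} = \frac{1603925}{2717828}$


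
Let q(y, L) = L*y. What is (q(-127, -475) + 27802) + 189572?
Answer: 277699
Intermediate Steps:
(q(-127, -475) + 27802) + 189572 = (-475*(-127) + 27802) + 189572 = (60325 + 27802) + 189572 = 88127 + 189572 = 277699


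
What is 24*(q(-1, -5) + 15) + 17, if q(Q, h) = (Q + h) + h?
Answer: 113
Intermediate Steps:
q(Q, h) = Q + 2*h
24*(q(-1, -5) + 15) + 17 = 24*((-1 + 2*(-5)) + 15) + 17 = 24*((-1 - 10) + 15) + 17 = 24*(-11 + 15) + 17 = 24*4 + 17 = 96 + 17 = 113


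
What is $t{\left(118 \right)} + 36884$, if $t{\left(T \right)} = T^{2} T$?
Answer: $1679916$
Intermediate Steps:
$t{\left(T \right)} = T^{3}$
$t{\left(118 \right)} + 36884 = 118^{3} + 36884 = 1643032 + 36884 = 1679916$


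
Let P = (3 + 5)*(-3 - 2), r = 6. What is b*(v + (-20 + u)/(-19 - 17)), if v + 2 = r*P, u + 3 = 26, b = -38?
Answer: 55195/6 ≈ 9199.2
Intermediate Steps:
u = 23 (u = -3 + 26 = 23)
P = -40 (P = 8*(-5) = -40)
v = -242 (v = -2 + 6*(-40) = -2 - 240 = -242)
b*(v + (-20 + u)/(-19 - 17)) = -38*(-242 + (-20 + 23)/(-19 - 17)) = -38*(-242 + 3/(-36)) = -38*(-242 + 3*(-1/36)) = -38*(-242 - 1/12) = -38*(-2905/12) = 55195/6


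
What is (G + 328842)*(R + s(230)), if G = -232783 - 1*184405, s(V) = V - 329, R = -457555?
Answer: 40431900284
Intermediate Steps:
s(V) = -329 + V
G = -417188 (G = -232783 - 184405 = -417188)
(G + 328842)*(R + s(230)) = (-417188 + 328842)*(-457555 + (-329 + 230)) = -88346*(-457555 - 99) = -88346*(-457654) = 40431900284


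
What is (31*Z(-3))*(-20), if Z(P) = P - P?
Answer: 0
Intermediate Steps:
Z(P) = 0
(31*Z(-3))*(-20) = (31*0)*(-20) = 0*(-20) = 0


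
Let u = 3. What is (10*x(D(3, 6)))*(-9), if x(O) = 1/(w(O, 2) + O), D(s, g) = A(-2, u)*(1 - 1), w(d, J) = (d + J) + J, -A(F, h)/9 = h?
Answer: -45/2 ≈ -22.500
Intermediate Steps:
A(F, h) = -9*h
w(d, J) = d + 2*J (w(d, J) = (J + d) + J = d + 2*J)
D(s, g) = 0 (D(s, g) = (-9*3)*(1 - 1) = -27*0 = 0)
x(O) = 1/(4 + 2*O) (x(O) = 1/((O + 2*2) + O) = 1/((O + 4) + O) = 1/((4 + O) + O) = 1/(4 + 2*O))
(10*x(D(3, 6)))*(-9) = (10*(1/(2*(2 + 0))))*(-9) = (10*((1/2)/2))*(-9) = (10*((1/2)*(1/2)))*(-9) = (10*(1/4))*(-9) = (5/2)*(-9) = -45/2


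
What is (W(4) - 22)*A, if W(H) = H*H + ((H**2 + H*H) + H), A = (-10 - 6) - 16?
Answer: -960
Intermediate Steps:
A = -32 (A = -16 - 16 = -32)
W(H) = H + 3*H**2 (W(H) = H**2 + ((H**2 + H**2) + H) = H**2 + (2*H**2 + H) = H**2 + (H + 2*H**2) = H + 3*H**2)
(W(4) - 22)*A = (4*(1 + 3*4) - 22)*(-32) = (4*(1 + 12) - 22)*(-32) = (4*13 - 22)*(-32) = (52 - 22)*(-32) = 30*(-32) = -960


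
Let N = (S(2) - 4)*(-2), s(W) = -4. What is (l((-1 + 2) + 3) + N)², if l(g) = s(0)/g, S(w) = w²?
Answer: 1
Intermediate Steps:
N = 0 (N = (2² - 4)*(-2) = (4 - 4)*(-2) = 0*(-2) = 0)
l(g) = -4/g
(l((-1 + 2) + 3) + N)² = (-4/((-1 + 2) + 3) + 0)² = (-4/(1 + 3) + 0)² = (-4/4 + 0)² = (-4*¼ + 0)² = (-1 + 0)² = (-1)² = 1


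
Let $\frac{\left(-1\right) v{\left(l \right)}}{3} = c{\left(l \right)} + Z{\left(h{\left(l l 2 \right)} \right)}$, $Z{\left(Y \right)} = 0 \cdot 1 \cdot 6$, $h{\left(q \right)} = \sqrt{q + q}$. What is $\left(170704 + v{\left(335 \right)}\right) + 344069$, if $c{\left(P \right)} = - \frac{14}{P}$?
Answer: $\frac{172448997}{335} \approx 5.1477 \cdot 10^{5}$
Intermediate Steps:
$h{\left(q \right)} = \sqrt{2} \sqrt{q}$ ($h{\left(q \right)} = \sqrt{2 q} = \sqrt{2} \sqrt{q}$)
$Z{\left(Y \right)} = 0$ ($Z{\left(Y \right)} = 0 \cdot 6 = 0$)
$v{\left(l \right)} = \frac{42}{l}$ ($v{\left(l \right)} = - 3 \left(- \frac{14}{l} + 0\right) = - 3 \left(- \frac{14}{l}\right) = \frac{42}{l}$)
$\left(170704 + v{\left(335 \right)}\right) + 344069 = \left(170704 + \frac{42}{335}\right) + 344069 = \frac{57185882}{335} + 344069 = \frac{172448997}{335}$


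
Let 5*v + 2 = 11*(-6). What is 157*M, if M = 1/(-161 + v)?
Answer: -785/873 ≈ -0.89920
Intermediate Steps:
v = -68/5 (v = -⅖ + (11*(-6))/5 = -⅖ + (⅕)*(-66) = -⅖ - 66/5 = -68/5 ≈ -13.600)
M = -5/873 (M = 1/(-161 - 68/5) = 1/(-873/5) = -5/873 ≈ -0.0057274)
157*M = 157*(-5/873) = -785/873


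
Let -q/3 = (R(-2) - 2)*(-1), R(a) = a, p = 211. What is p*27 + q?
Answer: 5685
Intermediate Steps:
q = -12 (q = -3*(-2 - 2)*(-1) = -(-12)*(-1) = -3*4 = -12)
p*27 + q = 211*27 - 12 = 5697 - 12 = 5685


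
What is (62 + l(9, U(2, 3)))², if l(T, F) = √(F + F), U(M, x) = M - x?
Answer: (62 + I*√2)² ≈ 3842.0 + 175.36*I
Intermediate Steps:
l(T, F) = √2*√F (l(T, F) = √(2*F) = √2*√F)
(62 + l(9, U(2, 3)))² = (62 + √2*√(2 - 1*3))² = (62 + √2*√(2 - 3))² = (62 + √2*√(-1))² = (62 + √2*I)² = (62 + I*√2)²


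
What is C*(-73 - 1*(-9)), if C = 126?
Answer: -8064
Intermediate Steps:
C*(-73 - 1*(-9)) = 126*(-73 - 1*(-9)) = 126*(-73 + 9) = 126*(-64) = -8064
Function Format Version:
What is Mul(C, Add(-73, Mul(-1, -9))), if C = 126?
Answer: -8064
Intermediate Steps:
Mul(C, Add(-73, Mul(-1, -9))) = Mul(126, Add(-73, Mul(-1, -9))) = Mul(126, Add(-73, 9)) = Mul(126, -64) = -8064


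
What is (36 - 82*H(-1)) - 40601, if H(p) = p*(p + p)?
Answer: -40729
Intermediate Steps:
H(p) = 2*p**2 (H(p) = p*(2*p) = 2*p**2)
(36 - 82*H(-1)) - 40601 = (36 - 164*(-1)**2) - 40601 = (36 - 164) - 40601 = -128 - 40601 = -40729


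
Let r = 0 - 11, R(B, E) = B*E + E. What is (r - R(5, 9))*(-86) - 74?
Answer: 5516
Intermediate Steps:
R(B, E) = E + B*E
r = -11
(r - R(5, 9))*(-86) - 74 = (-11 - 9*(1 + 5))*(-86) - 74 = (-11 - 9*6)*(-86) - 74 = (-11 - 1*54)*(-86) - 74 = (-11 - 54)*(-86) - 74 = -65*(-86) - 74 = 5590 - 74 = 5516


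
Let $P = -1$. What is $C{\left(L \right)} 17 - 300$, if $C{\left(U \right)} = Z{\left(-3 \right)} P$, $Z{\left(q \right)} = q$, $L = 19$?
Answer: $-249$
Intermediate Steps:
$C{\left(U \right)} = 3$ ($C{\left(U \right)} = \left(-3\right) \left(-1\right) = 3$)
$C{\left(L \right)} 17 - 300 = 3 \cdot 17 - 300 = 51 - 300 = -249$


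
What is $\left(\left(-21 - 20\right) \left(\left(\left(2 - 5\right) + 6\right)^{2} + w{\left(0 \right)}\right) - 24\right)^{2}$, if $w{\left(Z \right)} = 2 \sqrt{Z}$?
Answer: $154449$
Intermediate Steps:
$\left(\left(-21 - 20\right) \left(\left(\left(2 - 5\right) + 6\right)^{2} + w{\left(0 \right)}\right) - 24\right)^{2} = \left(\left(-21 - 20\right) \left(\left(\left(2 - 5\right) + 6\right)^{2} + 2 \sqrt{0}\right) - 24\right)^{2} = \left(- 41 \left(\left(-3 + 6\right)^{2} + 2 \cdot 0\right) - 24\right)^{2} = \left(- 41 \left(3^{2} + 0\right) - 24\right)^{2} = \left(- 41 \left(9 + 0\right) - 24\right)^{2} = \left(\left(-41\right) 9 - 24\right)^{2} = \left(-369 - 24\right)^{2} = \left(-393\right)^{2} = 154449$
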